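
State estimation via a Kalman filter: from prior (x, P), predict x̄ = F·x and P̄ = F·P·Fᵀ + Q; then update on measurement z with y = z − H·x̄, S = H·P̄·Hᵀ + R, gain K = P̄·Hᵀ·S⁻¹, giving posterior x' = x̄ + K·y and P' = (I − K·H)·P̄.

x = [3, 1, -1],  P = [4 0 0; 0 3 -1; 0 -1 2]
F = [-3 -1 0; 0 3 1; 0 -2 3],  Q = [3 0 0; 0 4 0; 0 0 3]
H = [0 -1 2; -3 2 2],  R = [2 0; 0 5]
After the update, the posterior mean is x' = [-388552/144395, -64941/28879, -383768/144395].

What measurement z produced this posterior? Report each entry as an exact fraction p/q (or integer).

z = [-3, -2]

x̄ = F·x = [-10, 2, -5]
P̄ = F·P·Fᵀ + Q = [42 -8 9; -8 27 -19; 9 -19 45]
S = H·P̄·Hᵀ + R = [285 10; 10 507]
K = P̄·Hᵀ·S⁻¹ = [14422/144395 -7120/28879; -6671/28879 2410/28879; 55013/144395 1207/28879]
x' − x̄ = [1055398/144395, -122699/28879, 338207/144395] = K·y
y = (KᵀK)⁻¹·Kᵀ·(x' − x̄) = [9, -26]
z = y + H·x̄ = [9, -26] + [-12, 24] = [-3, -2]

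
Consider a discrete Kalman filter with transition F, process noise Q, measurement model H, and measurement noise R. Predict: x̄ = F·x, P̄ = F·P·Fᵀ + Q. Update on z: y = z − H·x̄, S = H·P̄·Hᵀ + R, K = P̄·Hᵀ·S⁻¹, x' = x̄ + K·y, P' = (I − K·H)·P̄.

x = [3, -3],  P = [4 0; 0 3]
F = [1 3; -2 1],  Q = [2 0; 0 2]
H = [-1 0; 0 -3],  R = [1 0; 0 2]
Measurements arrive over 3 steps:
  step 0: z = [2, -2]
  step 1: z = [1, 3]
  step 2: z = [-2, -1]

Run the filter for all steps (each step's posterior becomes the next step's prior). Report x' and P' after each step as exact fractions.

step 0: x' = [-13647/6485, 3674/6485], P' = [6294/6485 2/6485; 2/6485 1426/6485]
step 1: x' = [-42593/61773, -48370/61773], P' = [865618/1050141 -8320/1050141; -8320/1050141 224788/1050141]
step 2: x' = [41463001/37740328, 46777993/150961312], P' = [3866171/4717541 -126909/18870164; -126909/18870164 16108011/75480656]

step 0: x̄ = F·x = [-6, -9]
step 0: P̄ = F·P·Fᵀ + Q = [33 1; 1 21]
step 0: y = z − H·x̄ = [-4, -29]
step 0: S = H·P̄·Hᵀ + R = [34 3; 3 191]
step 0: K = P̄·Hᵀ·S⁻¹ = [-6294/6485 -3/6485; -2/6485 -2139/6485]
step 0: x' = x̄ + K·y = [-13647/6485, 3674/6485]
step 0: P' = (I − K·H)·P̄ = [6294/6485 2/6485; 2/6485 1426/6485]
step 1: x̄ = F·x = [-525/1297, 30968/6485]
step 1: P̄ = F·P·Fᵀ + Q = [6422/1297 -1664/1297; -1664/1297 39564/6485]
step 1: y = z − H·x̄ = [772/1297, 112359/6485]
step 1: S = H·P̄·Hᵀ + R = [7719/1297 -4992/1297; -4992/1297 369046/6485]
step 1: K = P̄·Hᵀ·S⁻¹ = [-865618/1050141 4160/350047; 8320/1050141 -112394/350047]
step 1: x' = x̄ + K·y = [-42593/61773, -48370/61773]
step 1: P' = (I − K·H)·P̄ = [865618/1050141 -8320/1050141; -8320/1050141 224788/1050141]
step 2: x̄ = F·x = [-187703/61773, 208/349]
step 2: P̄ = F·P·Fᵀ + Q = [4939072/1050141 -5736/5933; -5736/5933 32886/5933]
step 2: y = z − H·x̄ = [-311249/61773, 275/349]
step 2: S = H·P̄·Hᵀ + R = [5989213/1050141 -17208/5933; -17208/5933 307840/5933]
step 2: K = P̄·Hᵀ·S⁻¹ = [-3866171/4717541 380727/37740328; 126909/18870164 -48324033/150961312]
step 2: x' = x̄ + K·y = [41463001/37740328, 46777993/150961312]
step 2: P' = (I − K·H)·P̄ = [3866171/4717541 -126909/18870164; -126909/18870164 16108011/75480656]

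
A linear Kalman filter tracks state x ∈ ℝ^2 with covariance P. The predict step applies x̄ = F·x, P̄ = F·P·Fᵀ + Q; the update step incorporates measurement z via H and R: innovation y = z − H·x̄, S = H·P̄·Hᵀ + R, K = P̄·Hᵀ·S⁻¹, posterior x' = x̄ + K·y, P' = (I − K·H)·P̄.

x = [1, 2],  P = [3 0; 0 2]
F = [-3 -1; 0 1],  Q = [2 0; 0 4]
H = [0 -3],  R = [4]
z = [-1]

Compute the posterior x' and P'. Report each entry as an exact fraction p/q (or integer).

x' = [-130/29, 13/29]
P' = [881/29 -4/29; -4/29 12/29]

x̄ = F·x = [-5, 2]
P̄ = F·P·Fᵀ + Q = [31 -2; -2 6]
y = z − H·x̄ = [5]
S = H·P̄·Hᵀ + R = [58]
K = P̄·Hᵀ·S⁻¹ = [3/29; -9/29]
x' = x̄ + K·y = [-130/29, 13/29]
P' = (I − K·H)·P̄ = [881/29 -4/29; -4/29 12/29]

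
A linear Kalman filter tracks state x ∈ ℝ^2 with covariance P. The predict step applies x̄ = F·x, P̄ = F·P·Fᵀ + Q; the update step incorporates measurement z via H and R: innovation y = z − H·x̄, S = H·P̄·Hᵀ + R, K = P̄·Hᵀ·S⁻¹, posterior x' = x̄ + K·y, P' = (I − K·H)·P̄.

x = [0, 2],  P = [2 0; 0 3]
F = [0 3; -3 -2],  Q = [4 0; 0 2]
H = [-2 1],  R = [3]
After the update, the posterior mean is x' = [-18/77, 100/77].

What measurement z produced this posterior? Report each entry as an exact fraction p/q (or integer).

x̄ = F·x = [6, -4]
P̄ = F·P·Fᵀ + Q = [31 -18; -18 32]
S = H·P̄·Hᵀ + R = [231]
K = P̄·Hᵀ·S⁻¹ = [-80/231; 68/231]
x' − x̄ = [-480/77, 408/77] = K·y
y = (KᵀK)⁻¹·Kᵀ·(x' − x̄) = [18]
z = y + H·x̄ = [18] + [-16] = [2]

z = [2]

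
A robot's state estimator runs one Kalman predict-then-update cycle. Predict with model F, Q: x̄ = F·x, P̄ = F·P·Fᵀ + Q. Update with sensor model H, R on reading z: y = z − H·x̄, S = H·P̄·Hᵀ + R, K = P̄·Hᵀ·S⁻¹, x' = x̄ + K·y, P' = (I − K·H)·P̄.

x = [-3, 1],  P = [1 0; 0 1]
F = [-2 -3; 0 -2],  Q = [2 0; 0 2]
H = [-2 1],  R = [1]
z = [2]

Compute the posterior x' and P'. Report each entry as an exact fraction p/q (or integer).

x̄ = F·x = [3, -2]
P̄ = F·P·Fᵀ + Q = [15 6; 6 6]
y = z − H·x̄ = [10]
S = H·P̄·Hᵀ + R = [43]
K = P̄·Hᵀ·S⁻¹ = [-24/43; -6/43]
x' = x̄ + K·y = [-111/43, -146/43]
P' = (I − K·H)·P̄ = [69/43 114/43; 114/43 222/43]

x' = [-111/43, -146/43]
P' = [69/43 114/43; 114/43 222/43]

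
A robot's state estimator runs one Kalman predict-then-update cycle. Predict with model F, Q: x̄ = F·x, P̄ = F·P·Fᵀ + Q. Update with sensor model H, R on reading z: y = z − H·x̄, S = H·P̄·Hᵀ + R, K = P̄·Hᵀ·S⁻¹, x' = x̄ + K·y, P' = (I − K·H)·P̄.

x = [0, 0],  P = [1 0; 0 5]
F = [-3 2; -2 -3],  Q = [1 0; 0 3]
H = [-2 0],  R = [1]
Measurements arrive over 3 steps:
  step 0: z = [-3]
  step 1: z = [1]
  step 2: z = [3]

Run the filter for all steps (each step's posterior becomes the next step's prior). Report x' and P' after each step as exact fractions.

step 0: x̄ = F·x = [0, 0]
step 0: P̄ = F·P·Fᵀ + Q = [30 -24; -24 52]
step 0: y = z − H·x̄ = [-3]
step 0: S = H·P̄·Hᵀ + R = [121]
step 0: K = P̄·Hᵀ·S⁻¹ = [-60/121; 48/121]
step 0: x' = x̄ + K·y = [180/121, -144/121]
step 0: P' = (I − K·H)·P̄ = [30/121 -24/121; -24/121 3988/121]
step 1: x̄ = F·x = [-828/121, 72/121]
step 1: P̄ = F·P·Fᵀ + Q = [16631/121 -23868/121; -23868/121 36087/121]
step 1: y = z − H·x̄ = [-1535/121]
step 1: S = H·P̄·Hᵀ + R = [66645/121]
step 1: K = P̄·Hᵀ·S⁻¹ = [-33262/66645; 5304/7405]
step 1: x' = x̄ + K·y = [-6818/13329, -12576/1481]
step 1: P' = (I − K·H)·P̄ = [16631/66645 -2652/7405; -2652/7405 115971/7405]
step 2: x̄ = F·x = [-68638/4443, 353188/13329]
step 2: P̄ = F·P·Fᵀ + Q = [519744/7405 -2093996/22215; -2093996/22215 9373694/66645]
step 2: y = z − H·x̄ = [-123947/4443]
step 2: S = H·P̄·Hᵀ + R = [2086381/7405]
step 2: K = P̄·Hᵀ·S⁻¹ = [-1039488/2086381; 4187992/6259143]
step 2: x' = x̄ + K·y = [-9698582/6259143, 147059884/18777429]
step 2: P' = (I − K·H)·P̄ = [519744/2086381 -2093996/6259143; -2093996/6259143 272494270/18777429]

step 0: x' = [180/121, -144/121], P' = [30/121 -24/121; -24/121 3988/121]
step 1: x' = [-6818/13329, -12576/1481], P' = [16631/66645 -2652/7405; -2652/7405 115971/7405]
step 2: x' = [-9698582/6259143, 147059884/18777429], P' = [519744/2086381 -2093996/6259143; -2093996/6259143 272494270/18777429]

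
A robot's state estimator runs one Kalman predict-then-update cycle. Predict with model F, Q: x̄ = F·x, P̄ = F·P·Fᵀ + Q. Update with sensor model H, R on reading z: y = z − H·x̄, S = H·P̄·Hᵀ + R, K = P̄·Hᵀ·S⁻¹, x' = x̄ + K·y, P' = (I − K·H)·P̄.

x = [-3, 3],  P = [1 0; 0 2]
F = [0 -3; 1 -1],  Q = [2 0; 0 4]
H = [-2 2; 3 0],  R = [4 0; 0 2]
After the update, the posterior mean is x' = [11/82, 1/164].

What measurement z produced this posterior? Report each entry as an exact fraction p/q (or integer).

z = [1, 1]

x̄ = F·x = [-9, -6]
P̄ = F·P·Fᵀ + Q = [20 6; 6 7]
S = H·P̄·Hᵀ + R = [64 -84; -84 182]
K = P̄·Hᵀ·S⁻¹ = [-1/82 93/287; 67/164 165/574]
x' − x̄ = [749/82, 985/164] = K·y
y = (KᵀK)⁻¹·Kᵀ·(x' − x̄) = [-5, 28]
z = y + H·x̄ = [-5, 28] + [6, -27] = [1, 1]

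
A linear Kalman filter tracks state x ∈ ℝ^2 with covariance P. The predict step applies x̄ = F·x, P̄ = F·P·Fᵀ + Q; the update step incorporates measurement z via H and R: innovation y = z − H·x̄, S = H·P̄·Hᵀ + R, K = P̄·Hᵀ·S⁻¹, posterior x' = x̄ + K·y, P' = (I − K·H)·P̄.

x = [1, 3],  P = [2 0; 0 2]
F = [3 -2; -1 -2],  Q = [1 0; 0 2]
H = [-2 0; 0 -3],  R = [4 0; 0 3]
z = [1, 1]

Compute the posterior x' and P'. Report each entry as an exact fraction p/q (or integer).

x̄ = F·x = [-3, -7]
P̄ = F·P·Fᵀ + Q = [27 2; 2 12]
y = z − H·x̄ = [-5, -20]
S = H·P̄·Hᵀ + R = [112 12; 12 111]
K = P̄·Hᵀ·S⁻¹ = [-987/2048 -1/512; -1/1024 -83/256]
x' = x̄ + K·y = [-1129/2048, -523/1024]
P' = (I − K·H)·P̄ = [987/1024 1/512; 1/512 83/256]

x' = [-1129/2048, -523/1024]
P' = [987/1024 1/512; 1/512 83/256]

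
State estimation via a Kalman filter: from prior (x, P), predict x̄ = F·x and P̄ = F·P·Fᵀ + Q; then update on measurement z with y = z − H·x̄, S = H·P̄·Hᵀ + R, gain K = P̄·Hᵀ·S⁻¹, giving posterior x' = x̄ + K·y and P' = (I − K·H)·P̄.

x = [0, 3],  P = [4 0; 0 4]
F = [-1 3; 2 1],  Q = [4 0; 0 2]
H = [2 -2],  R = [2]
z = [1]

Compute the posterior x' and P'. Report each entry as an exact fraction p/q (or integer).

x' = [613/117, 61/13]
P' = [1948/117 212/13; 212/13 214/13]

x̄ = F·x = [9, 3]
P̄ = F·P·Fᵀ + Q = [44 4; 4 22]
y = z − H·x̄ = [-11]
S = H·P̄·Hᵀ + R = [234]
K = P̄·Hᵀ·S⁻¹ = [40/117; -2/13]
x' = x̄ + K·y = [613/117, 61/13]
P' = (I − K·H)·P̄ = [1948/117 212/13; 212/13 214/13]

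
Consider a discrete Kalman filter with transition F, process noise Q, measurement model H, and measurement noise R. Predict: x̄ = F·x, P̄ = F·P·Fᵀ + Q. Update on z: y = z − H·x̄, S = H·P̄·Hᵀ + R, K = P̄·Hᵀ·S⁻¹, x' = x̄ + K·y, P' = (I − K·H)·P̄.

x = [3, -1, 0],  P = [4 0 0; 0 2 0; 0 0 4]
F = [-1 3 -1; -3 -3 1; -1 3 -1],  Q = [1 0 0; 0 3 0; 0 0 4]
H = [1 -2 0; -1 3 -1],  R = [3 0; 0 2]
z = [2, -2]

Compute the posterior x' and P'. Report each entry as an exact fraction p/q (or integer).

x' = [-31402/5799, -23246/5799, -28138/5799]
P' = [85585/5799 48683/5799 66622/5799; 48683/5799 29881/5799 42572/5799; 66622/5799 42572/5799 70114/5799]

x̄ = F·x = [-6, -6, -6]
P̄ = F·P·Fᵀ + Q = [27 -10 26; -10 61 -10; 26 -10 30]
y = z − H·x̄ = [-4, 4]
S = H·P̄·Hᵀ + R = [314 -489; -489 780]
K = P̄·Hᵀ·S⁻¹ = [-1309/1933 -3079/5799; -1231/1933 -806/5799; -2058/1933 -4510/5799]
x' = x̄ + K·y = [-31402/5799, -23246/5799, -28138/5799]
P' = (I − K·H)·P̄ = [85585/5799 48683/5799 66622/5799; 48683/5799 29881/5799 42572/5799; 66622/5799 42572/5799 70114/5799]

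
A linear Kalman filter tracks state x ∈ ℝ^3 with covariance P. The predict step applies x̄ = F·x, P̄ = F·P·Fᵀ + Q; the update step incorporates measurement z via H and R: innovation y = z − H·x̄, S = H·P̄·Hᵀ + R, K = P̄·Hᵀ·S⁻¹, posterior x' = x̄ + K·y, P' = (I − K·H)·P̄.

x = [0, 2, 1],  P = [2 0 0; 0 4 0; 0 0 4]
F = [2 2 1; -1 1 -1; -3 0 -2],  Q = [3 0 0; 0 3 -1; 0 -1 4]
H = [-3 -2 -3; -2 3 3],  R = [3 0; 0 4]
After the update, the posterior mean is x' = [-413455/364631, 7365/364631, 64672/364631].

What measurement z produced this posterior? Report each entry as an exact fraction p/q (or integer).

z = [3, 3]

x̄ = F·x = [5, 1, -2]
P̄ = F·P·Fᵀ + Q = [31 0 -20; 0 13 13; -20 13 38]
S = H·P̄·Hᵀ + R = [472 -369; -369 1061]
K = P̄·Hᵀ·S⁻¹ = [-80031/364631 -69761/364631; -40183/364631 12831/364631; -13663/364631 61576/364631]
x' − x̄ = [-2236610/364631, -357266/364631, 793934/364631] = K·y
y = (KᵀK)⁻¹·Kᵀ·(x' − x̄) = [14, 16]
z = y + H·x̄ = [14, 16] + [-11, -13] = [3, 3]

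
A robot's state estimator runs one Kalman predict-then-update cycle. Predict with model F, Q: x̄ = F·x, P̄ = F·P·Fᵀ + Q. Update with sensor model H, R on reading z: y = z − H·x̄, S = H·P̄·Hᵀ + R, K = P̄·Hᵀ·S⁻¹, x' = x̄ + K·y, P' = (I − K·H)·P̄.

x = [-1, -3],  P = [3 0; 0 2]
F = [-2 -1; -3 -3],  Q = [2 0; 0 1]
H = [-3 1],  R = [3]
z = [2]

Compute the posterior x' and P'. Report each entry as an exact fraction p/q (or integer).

x̄ = F·x = [5, 12]
P̄ = F·P·Fᵀ + Q = [16 24; 24 46]
y = z − H·x̄ = [5]
S = H·P̄·Hᵀ + R = [49]
K = P̄·Hᵀ·S⁻¹ = [-24/49; -26/49]
x' = x̄ + K·y = [125/49, 458/49]
P' = (I − K·H)·P̄ = [208/49 552/49; 552/49 1578/49]

x' = [125/49, 458/49]
P' = [208/49 552/49; 552/49 1578/49]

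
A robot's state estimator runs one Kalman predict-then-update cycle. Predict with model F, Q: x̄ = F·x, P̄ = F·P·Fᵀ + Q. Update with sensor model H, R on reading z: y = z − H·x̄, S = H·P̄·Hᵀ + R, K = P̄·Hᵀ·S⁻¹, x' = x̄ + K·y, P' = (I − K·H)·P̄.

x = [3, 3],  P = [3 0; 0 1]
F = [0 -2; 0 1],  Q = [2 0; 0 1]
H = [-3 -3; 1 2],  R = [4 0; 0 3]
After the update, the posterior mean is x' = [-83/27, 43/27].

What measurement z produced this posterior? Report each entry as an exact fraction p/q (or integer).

x̄ = F·x = [-6, 3]
P̄ = F·P·Fᵀ + Q = [6 -2; -2 2]
S = H·P̄·Hᵀ + R = [40 -12; -12 9]
K = P̄·Hᵀ·S⁻¹ = [-7/18 -8/27; 1/9 10/27]
x' − x̄ = [79/27, -38/27] = K·y
y = (KᵀK)⁻¹·Kᵀ·(x' − x̄) = [-6, -2]
z = y + H·x̄ = [-6, -2] + [9, 0] = [3, -2]

z = [3, -2]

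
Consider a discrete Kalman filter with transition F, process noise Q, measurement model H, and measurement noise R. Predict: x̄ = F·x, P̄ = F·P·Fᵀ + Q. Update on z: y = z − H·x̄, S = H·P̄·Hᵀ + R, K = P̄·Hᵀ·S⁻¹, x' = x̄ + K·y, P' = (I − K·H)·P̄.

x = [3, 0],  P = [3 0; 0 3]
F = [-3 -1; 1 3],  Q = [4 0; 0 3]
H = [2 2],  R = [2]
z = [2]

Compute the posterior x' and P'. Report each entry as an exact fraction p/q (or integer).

x' = [-49/9, 19/3]
P' = [1630/63 -538/21; -538/21 181/7]

x̄ = F·x = [-9, 3]
P̄ = F·P·Fᵀ + Q = [34 -18; -18 33]
y = z − H·x̄ = [14]
S = H·P̄·Hᵀ + R = [126]
K = P̄·Hᵀ·S⁻¹ = [16/63; 5/21]
x' = x̄ + K·y = [-49/9, 19/3]
P' = (I − K·H)·P̄ = [1630/63 -538/21; -538/21 181/7]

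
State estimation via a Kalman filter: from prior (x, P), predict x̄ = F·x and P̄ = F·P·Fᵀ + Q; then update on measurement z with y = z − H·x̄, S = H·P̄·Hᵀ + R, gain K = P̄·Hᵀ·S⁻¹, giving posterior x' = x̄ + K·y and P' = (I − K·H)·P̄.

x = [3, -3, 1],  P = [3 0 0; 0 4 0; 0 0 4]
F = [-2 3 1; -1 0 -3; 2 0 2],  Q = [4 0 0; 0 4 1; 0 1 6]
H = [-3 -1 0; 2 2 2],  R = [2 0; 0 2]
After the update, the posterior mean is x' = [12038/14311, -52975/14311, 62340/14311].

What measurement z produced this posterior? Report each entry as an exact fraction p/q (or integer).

z = [1, 3]

x̄ = F·x = [-14, -6, 8]
P̄ = F·P·Fᵀ + Q = [56 -6 -4; -6 43 -29; -4 -29 34]
S = H·P̄·Hᵀ + R = [513 -292; -292 222]
K = P̄·Hᵀ·S⁻¹ = [-4550/14311 -54/14311; -439/14311 454/14311; 4843/14311 6499/14311]
x' − x̄ = [212392/14311, 32891/14311, -52148/14311] = K·y
y = (KᵀK)⁻¹·Kᵀ·(x' − x̄) = [-47, 27]
z = y + H·x̄ = [-47, 27] + [48, -24] = [1, 3]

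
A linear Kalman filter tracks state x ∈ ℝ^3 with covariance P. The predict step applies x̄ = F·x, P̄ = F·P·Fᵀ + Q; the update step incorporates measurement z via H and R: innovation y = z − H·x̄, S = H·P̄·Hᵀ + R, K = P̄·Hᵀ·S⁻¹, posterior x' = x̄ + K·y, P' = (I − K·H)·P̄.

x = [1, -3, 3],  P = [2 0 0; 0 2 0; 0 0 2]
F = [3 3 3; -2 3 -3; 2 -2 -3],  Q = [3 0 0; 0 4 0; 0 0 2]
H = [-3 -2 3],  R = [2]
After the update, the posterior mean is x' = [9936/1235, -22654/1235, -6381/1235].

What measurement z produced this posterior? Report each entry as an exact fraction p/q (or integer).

x̄ = F·x = [3, -20, -1]
P̄ = F·P·Fᵀ + Q = [57 -12 -18; -12 48 -2; -18 -2 36]
S = H·P̄·Hᵀ + R = [1235]
K = P̄·Hᵀ·S⁻¹ = [-201/1235; -66/1235; 166/1235]
x' − x̄ = [6231/1235, 2046/1235, -5146/1235] = K·y
y = (KᵀK)⁻¹·Kᵀ·(x' − x̄) = [-31]
z = y + H·x̄ = [-31] + [28] = [-3]

z = [-3]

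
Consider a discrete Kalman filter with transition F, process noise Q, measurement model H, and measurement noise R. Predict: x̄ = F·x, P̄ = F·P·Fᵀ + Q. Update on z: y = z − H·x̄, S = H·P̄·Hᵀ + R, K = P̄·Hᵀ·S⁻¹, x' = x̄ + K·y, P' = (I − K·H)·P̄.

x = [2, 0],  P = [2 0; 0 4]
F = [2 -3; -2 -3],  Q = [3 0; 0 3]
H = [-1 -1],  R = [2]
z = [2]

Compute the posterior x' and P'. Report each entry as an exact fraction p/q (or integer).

x̄ = F·x = [4, -4]
P̄ = F·P·Fᵀ + Q = [47 28; 28 47]
y = z − H·x̄ = [2]
S = H·P̄·Hᵀ + R = [152]
K = P̄·Hᵀ·S⁻¹ = [-75/152; -75/152]
x' = x̄ + K·y = [229/76, -379/76]
P' = (I − K·H)·P̄ = [1519/152 -1369/152; -1369/152 1519/152]

x' = [229/76, -379/76]
P' = [1519/152 -1369/152; -1369/152 1519/152]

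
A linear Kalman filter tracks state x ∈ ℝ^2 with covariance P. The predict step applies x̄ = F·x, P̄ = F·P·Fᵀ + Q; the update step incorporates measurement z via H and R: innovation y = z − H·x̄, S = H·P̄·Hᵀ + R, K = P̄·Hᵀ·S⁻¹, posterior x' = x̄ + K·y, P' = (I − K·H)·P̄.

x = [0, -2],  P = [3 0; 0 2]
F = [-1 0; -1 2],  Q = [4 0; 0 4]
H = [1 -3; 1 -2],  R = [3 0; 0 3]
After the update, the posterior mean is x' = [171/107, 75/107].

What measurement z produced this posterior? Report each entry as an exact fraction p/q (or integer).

z = [-2, 2]

x̄ = F·x = [0, -4]
P̄ = F·P·Fᵀ + Q = [7 3; 3 15]
S = H·P̄·Hᵀ + R = [127 82; 82 58]
K = P̄·Hᵀ·S⁻¹ = [-33/107 97/214; -37/107 5/214]
x' − x̄ = [171/107, 503/107] = K·y
y = (KᵀK)⁻¹·Kᵀ·(x' − x̄) = [-14, -6]
z = y + H·x̄ = [-14, -6] + [12, 8] = [-2, 2]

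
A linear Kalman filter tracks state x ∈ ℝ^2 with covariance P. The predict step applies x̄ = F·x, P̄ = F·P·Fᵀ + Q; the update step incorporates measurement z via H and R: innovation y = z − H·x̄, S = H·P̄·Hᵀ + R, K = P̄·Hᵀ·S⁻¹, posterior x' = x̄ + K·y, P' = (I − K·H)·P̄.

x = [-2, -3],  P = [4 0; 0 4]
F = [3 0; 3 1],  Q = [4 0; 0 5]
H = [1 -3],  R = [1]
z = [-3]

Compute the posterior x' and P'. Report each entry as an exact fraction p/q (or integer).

x̄ = F·x = [-6, -9]
P̄ = F·P·Fᵀ + Q = [40 36; 36 45]
y = z − H·x̄ = [-24]
S = H·P̄·Hᵀ + R = [230]
K = P̄·Hᵀ·S⁻¹ = [-34/115; -99/230]
x' = x̄ + K·y = [126/115, 153/115]
P' = (I − K·H)·P̄ = [2288/115 774/115; 774/115 549/230]

x' = [126/115, 153/115]
P' = [2288/115 774/115; 774/115 549/230]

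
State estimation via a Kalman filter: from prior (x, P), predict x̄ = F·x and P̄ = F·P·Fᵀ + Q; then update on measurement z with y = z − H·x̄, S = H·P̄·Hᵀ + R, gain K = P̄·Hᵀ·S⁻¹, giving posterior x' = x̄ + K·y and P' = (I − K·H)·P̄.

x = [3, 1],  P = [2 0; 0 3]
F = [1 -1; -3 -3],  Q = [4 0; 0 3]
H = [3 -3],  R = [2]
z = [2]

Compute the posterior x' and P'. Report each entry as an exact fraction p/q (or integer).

x' = [202/461, -132/461]
P' = [3825/461 3813/461; 3813/461 3903/461]

x̄ = F·x = [2, -12]
P̄ = F·P·Fᵀ + Q = [9 3; 3 48]
y = z − H·x̄ = [-40]
S = H·P̄·Hᵀ + R = [461]
K = P̄·Hᵀ·S⁻¹ = [18/461; -135/461]
x' = x̄ + K·y = [202/461, -132/461]
P' = (I − K·H)·P̄ = [3825/461 3813/461; 3813/461 3903/461]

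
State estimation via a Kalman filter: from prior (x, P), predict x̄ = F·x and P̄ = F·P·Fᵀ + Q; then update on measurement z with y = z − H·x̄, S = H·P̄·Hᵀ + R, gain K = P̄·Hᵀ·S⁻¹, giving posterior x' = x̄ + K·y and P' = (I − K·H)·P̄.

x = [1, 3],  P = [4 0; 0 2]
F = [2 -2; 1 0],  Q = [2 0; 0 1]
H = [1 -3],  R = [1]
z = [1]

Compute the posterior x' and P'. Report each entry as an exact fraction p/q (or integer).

x' = [-10/3, -4/3]
P' = [155/6 103/12; 103/12 71/24]

x̄ = F·x = [-4, 1]
P̄ = F·P·Fᵀ + Q = [26 8; 8 5]
y = z − H·x̄ = [8]
S = H·P̄·Hᵀ + R = [24]
K = P̄·Hᵀ·S⁻¹ = [1/12; -7/24]
x' = x̄ + K·y = [-10/3, -4/3]
P' = (I − K·H)·P̄ = [155/6 103/12; 103/12 71/24]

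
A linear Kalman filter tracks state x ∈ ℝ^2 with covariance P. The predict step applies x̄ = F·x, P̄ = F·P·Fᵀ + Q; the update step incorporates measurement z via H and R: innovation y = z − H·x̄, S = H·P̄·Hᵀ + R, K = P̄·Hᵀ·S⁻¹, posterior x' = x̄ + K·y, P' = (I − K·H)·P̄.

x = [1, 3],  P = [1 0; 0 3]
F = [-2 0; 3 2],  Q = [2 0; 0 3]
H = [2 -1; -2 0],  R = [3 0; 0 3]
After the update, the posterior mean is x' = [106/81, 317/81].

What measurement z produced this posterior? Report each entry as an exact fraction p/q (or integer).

z = [-1, -3]

x̄ = F·x = [-2, 9]
P̄ = F·P·Fᵀ + Q = [6 -6; -6 24]
S = H·P̄·Hᵀ + R = [75 -36; -36 27]
K = P̄·Hᵀ·S⁻¹ = [2/27 -28/81; -20/27 -44/81]
x' − x̄ = [268/81, -412/81] = K·y
y = (KᵀK)⁻¹·Kᵀ·(x' − x̄) = [12, -7]
z = y + H·x̄ = [12, -7] + [-13, 4] = [-1, -3]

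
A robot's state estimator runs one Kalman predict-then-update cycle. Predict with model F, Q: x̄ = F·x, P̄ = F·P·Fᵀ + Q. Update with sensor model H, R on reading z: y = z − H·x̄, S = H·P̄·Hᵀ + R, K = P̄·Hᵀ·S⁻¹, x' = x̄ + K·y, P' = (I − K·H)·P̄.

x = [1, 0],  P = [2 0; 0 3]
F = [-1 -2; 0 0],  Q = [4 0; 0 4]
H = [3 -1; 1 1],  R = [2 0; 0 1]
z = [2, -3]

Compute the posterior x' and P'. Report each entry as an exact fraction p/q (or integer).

x' = [-151/682, -801/341]
P' = [63/341 18/341; 18/341 200/341]

x̄ = F·x = [-1, 0]
P̄ = F·P·Fᵀ + Q = [18 0; 0 4]
y = z − H·x̄ = [5, -2]
S = H·P̄·Hᵀ + R = [168 50; 50 23]
K = P̄·Hᵀ·S⁻¹ = [171/682 81/341; -73/341 218/341]
x' = x̄ + K·y = [-151/682, -801/341]
P' = (I − K·H)·P̄ = [63/341 18/341; 18/341 200/341]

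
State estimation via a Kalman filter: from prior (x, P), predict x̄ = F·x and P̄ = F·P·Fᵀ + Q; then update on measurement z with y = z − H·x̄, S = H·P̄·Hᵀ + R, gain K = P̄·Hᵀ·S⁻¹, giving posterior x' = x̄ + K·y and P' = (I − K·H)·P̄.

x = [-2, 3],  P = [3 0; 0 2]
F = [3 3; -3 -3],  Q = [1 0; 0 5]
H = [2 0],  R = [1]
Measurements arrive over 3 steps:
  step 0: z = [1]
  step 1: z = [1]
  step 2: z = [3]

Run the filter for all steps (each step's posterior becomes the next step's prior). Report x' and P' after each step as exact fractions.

step 0: x̄ = F·x = [3, -3]
step 0: P̄ = F·P·Fᵀ + Q = [46 -45; -45 50]
step 0: y = z − H·x̄ = [-5]
step 0: S = H·P̄·Hᵀ + R = [185]
step 0: K = P̄·Hᵀ·S⁻¹ = [92/185; -18/37]
step 0: x' = x̄ + K·y = [19/37, -21/37]
step 0: P' = (I − K·H)·P̄ = [46/185 -9/37; -9/37 230/37]
step 1: x̄ = F·x = [-6/37, 6/37]
step 1: P̄ = F·P·Fᵀ + Q = [10139/185 -9954/185; -9954/185 10879/185]
step 1: y = z − H·x̄ = [49/37]
step 1: S = H·P̄·Hᵀ + R = [40741/185]
step 1: K = P̄·Hᵀ·S⁻¹ = [20278/40741; -19908/40741]
step 1: x' = x̄ + K·y = [20248/40741, -19758/40741]
step 1: P' = (I − K·H)·P̄ = [10139/40741 -9954/40741; -9954/40741 253475/40741]
step 2: x̄ = F·x = [1470/40741, -1470/40741]
step 2: P̄ = F·P·Fᵀ + Q = [2234095/40741 -2193354/40741; -2193354/40741 2397059/40741]
step 2: y = z − H·x̄ = [119283/40741]
step 2: S = H·P̄·Hᵀ + R = [8977121/40741]
step 2: K = P̄·Hᵀ·S⁻¹ = [4468190/8977121; -4386708/8977121]
step 2: x' = x̄ + K·y = [13406040/8977121, -13167474/8977121]
step 2: P' = (I − K·H)·P̄ = [2234095/8977121 -2193354/8977121; -2193354/8977121 55852375/8977121]

step 0: x' = [19/37, -21/37], P' = [46/185 -9/37; -9/37 230/37]
step 1: x' = [20248/40741, -19758/40741], P' = [10139/40741 -9954/40741; -9954/40741 253475/40741]
step 2: x' = [13406040/8977121, -13167474/8977121], P' = [2234095/8977121 -2193354/8977121; -2193354/8977121 55852375/8977121]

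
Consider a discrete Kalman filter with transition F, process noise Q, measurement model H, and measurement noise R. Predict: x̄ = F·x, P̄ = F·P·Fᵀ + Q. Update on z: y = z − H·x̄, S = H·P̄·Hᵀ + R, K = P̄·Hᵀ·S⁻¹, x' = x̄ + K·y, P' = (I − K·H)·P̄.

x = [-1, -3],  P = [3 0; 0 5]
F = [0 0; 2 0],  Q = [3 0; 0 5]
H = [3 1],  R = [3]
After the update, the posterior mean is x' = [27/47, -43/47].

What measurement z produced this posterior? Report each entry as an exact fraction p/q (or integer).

x̄ = F·x = [0, -2]
P̄ = F·P·Fᵀ + Q = [3 0; 0 17]
S = H·P̄·Hᵀ + R = [47]
K = P̄·Hᵀ·S⁻¹ = [9/47; 17/47]
x' − x̄ = [27/47, 51/47] = K·y
y = (KᵀK)⁻¹·Kᵀ·(x' − x̄) = [3]
z = y + H·x̄ = [3] + [-2] = [1]

z = [1]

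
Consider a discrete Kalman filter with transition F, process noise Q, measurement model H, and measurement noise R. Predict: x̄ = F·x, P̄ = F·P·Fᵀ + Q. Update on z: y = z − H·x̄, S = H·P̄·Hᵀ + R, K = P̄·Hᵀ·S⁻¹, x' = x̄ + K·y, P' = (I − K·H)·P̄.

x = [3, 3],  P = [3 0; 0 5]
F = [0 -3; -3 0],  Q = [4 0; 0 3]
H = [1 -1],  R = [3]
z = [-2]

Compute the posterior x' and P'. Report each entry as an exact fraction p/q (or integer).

x' = [-418/41, -339/41]
P' = [1617/82 735/41; 735/41 780/41]

x̄ = F·x = [-9, -9]
P̄ = F·P·Fᵀ + Q = [49 0; 0 30]
y = z − H·x̄ = [-2]
S = H·P̄·Hᵀ + R = [82]
K = P̄·Hᵀ·S⁻¹ = [49/82; -15/41]
x' = x̄ + K·y = [-418/41, -339/41]
P' = (I − K·H)·P̄ = [1617/82 735/41; 735/41 780/41]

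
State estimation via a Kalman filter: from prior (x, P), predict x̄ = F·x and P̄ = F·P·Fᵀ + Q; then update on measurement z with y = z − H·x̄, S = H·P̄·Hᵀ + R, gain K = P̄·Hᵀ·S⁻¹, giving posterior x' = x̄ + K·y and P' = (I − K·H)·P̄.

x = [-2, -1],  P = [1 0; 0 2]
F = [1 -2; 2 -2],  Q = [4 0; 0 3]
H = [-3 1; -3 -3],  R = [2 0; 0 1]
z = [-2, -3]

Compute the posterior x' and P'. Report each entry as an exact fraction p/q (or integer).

x̄ = F·x = [0, -2]
P̄ = F·P·Fᵀ + Q = [13 10; 10 15]
y = z − H·x̄ = [0, -9]
S = H·P̄·Hᵀ + R = [74 132; 132 433]
K = P̄·Hᵀ·S⁻¹ = [-3449/14618 -639/7309; 3405/14618 -1785/7309]
x' = x̄ + K·y = [5751/7309, 1447/7309]
P' = (I − K·H)·P̄ = [1831/14618 -1405/14618; -1405/14618 2595/14618]

x' = [5751/7309, 1447/7309]
P' = [1831/14618 -1405/14618; -1405/14618 2595/14618]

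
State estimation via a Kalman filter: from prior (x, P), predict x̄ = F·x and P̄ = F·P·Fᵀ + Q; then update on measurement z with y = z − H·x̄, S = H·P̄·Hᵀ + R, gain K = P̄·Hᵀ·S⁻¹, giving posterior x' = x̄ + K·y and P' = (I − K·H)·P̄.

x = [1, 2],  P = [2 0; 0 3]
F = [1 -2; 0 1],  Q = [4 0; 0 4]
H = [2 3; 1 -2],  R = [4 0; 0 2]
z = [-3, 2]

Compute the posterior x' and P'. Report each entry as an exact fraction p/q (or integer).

x̄ = F·x = [-3, 2]
P̄ = F·P·Fᵀ + Q = [18 -6; -6 7]
y = z − H·x̄ = [-3, 9]
S = H·P̄·Hᵀ + R = [67 0; 0 72]
K = P̄·Hᵀ·S⁻¹ = [18/67 5/12; 9/67 -5/18]
x' = x̄ + K·y = [-15/268, -121/134]
P' = (I − K·H)·P̄ = [89/134 -17/201; -17/201 142/603]

x' = [-15/268, -121/134]
P' = [89/134 -17/201; -17/201 142/603]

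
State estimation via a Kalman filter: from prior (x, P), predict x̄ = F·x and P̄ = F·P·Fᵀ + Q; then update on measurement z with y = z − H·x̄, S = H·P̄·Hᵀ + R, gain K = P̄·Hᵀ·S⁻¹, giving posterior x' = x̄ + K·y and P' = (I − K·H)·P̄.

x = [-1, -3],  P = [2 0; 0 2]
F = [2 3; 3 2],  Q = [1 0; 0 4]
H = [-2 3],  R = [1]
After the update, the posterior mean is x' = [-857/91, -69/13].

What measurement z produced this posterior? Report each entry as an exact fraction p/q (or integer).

z = [3]

x̄ = F·x = [-11, -9]
P̄ = F·P·Fᵀ + Q = [27 24; 24 30]
S = H·P̄·Hᵀ + R = [91]
K = P̄·Hᵀ·S⁻¹ = [18/91; 6/13]
x' − x̄ = [144/91, 48/13] = K·y
y = (KᵀK)⁻¹·Kᵀ·(x' − x̄) = [8]
z = y + H·x̄ = [8] + [-5] = [3]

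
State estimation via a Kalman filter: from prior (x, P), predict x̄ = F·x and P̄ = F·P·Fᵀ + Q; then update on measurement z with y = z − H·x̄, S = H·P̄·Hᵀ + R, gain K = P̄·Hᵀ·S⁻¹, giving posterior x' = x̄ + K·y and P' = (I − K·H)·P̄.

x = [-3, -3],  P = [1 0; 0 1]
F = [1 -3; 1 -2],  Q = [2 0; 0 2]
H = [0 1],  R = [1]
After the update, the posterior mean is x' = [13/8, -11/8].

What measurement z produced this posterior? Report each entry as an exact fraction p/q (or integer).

x̄ = F·x = [6, 3]
P̄ = F·P·Fᵀ + Q = [12 7; 7 7]
S = H·P̄·Hᵀ + R = [8]
K = P̄·Hᵀ·S⁻¹ = [7/8; 7/8]
x' − x̄ = [-35/8, -35/8] = K·y
y = (KᵀK)⁻¹·Kᵀ·(x' − x̄) = [-5]
z = y + H·x̄ = [-5] + [3] = [-2]

z = [-2]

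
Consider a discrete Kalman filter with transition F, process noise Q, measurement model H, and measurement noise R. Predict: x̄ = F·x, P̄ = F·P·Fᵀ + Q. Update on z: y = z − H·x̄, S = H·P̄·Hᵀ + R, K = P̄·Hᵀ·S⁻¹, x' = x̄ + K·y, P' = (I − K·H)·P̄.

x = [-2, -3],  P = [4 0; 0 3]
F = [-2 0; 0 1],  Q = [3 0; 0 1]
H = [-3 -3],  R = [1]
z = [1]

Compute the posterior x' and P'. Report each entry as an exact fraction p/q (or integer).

x̄ = F·x = [4, -3]
P̄ = F·P·Fᵀ + Q = [19 0; 0 4]
y = z − H·x̄ = [4]
S = H·P̄·Hᵀ + R = [208]
K = P̄·Hᵀ·S⁻¹ = [-57/208; -3/52]
x' = x̄ + K·y = [151/52, -42/13]
P' = (I − K·H)·P̄ = [703/208 -171/52; -171/52 43/13]

x' = [151/52, -42/13]
P' = [703/208 -171/52; -171/52 43/13]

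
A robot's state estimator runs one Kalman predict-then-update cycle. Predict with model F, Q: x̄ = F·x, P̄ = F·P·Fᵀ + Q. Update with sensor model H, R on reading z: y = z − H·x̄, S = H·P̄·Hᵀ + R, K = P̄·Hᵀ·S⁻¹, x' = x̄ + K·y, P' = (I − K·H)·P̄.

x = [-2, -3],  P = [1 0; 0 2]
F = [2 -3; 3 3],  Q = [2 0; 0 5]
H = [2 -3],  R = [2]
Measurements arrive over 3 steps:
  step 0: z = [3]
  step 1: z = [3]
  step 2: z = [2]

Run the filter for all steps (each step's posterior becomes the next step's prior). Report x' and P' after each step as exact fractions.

step 0: x' = [-859/265, -171/53], P' = [2832/265 372/53; 372/53 256/53]
step 1: x' = [77393/26095, 5013/5219], P' = [516422/130475 343956/130475; 343956/130475 258058/130475]
step 2: x' = [18091657/5189725, 8709972/5189725], P' = [19745052/5189725 13115076/5189725; 13115076/5189725 9862142/5189725]

step 0: x̄ = F·x = [5, -15]
step 0: P̄ = F·P·Fᵀ + Q = [24 -12; -12 32]
step 0: y = z − H·x̄ = [-52]
step 0: S = H·P̄·Hᵀ + R = [530]
step 0: K = P̄·Hᵀ·S⁻¹ = [42/265; -12/53]
step 0: x' = x̄ + K·y = [-859/265, -171/53]
step 0: P' = (I − K·H)·P̄ = [2832/265 372/53; 372/53 256/53]
step 1: x̄ = F·x = [847/265, -5142/265]
step 1: P̄ = F·P·Fᵀ + Q = [1058/265 -108/265; -108/265 71813/265]
step 1: y = z − H·x̄ = [-3265/53]
step 1: S = H·P̄·Hᵀ + R = [130475/53]
step 1: K = P̄·Hᵀ·S⁻¹ = [488/130475; -43131/130475]
step 1: x' = x̄ + K·y = [77393/26095, 5013/5219]
step 1: P' = (I − K·H)·P̄ = [516422/130475 343956/130475; 343956/130475 258058/130475]
step 2: x̄ = F·x = [79591/26095, 307374/26095]
step 2: P̄ = F·P·Fᵀ + Q = [521688/130475 -255858/130475; -255858/130475 13813903/130475]
step 2: y = z − H·x̄ = [163026/5219]
step 2: S = H·P̄·Hᵀ + R = [5189725/5219]
step 2: K = P̄·Hᵀ·S⁻¹ = [72438/5189725; -1678137/5189725]
step 2: x' = x̄ + K·y = [18091657/5189725, 8709972/5189725]
step 2: P' = (I − K·H)·P̄ = [19745052/5189725 13115076/5189725; 13115076/5189725 9862142/5189725]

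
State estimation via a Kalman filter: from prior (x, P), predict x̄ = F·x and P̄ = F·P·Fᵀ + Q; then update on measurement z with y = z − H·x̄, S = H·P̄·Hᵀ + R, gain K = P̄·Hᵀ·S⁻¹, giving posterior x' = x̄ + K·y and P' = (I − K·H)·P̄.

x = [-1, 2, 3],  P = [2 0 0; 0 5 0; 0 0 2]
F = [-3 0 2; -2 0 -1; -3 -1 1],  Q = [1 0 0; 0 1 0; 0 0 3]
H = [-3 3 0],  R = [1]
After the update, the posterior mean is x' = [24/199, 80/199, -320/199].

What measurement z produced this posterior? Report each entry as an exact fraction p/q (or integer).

x̄ = F·x = [9, -1, 4]
P̄ = F·P·Fᵀ + Q = [27 8 22; 8 11 10; 22 10 28]
S = H·P̄·Hᵀ + R = [199]
K = P̄·Hᵀ·S⁻¹ = [-57/199; 9/199; -36/199]
x' − x̄ = [-1767/199, 279/199, -1116/199] = K·y
y = (KᵀK)⁻¹·Kᵀ·(x' − x̄) = [31]
z = y + H·x̄ = [31] + [-30] = [1]

z = [1]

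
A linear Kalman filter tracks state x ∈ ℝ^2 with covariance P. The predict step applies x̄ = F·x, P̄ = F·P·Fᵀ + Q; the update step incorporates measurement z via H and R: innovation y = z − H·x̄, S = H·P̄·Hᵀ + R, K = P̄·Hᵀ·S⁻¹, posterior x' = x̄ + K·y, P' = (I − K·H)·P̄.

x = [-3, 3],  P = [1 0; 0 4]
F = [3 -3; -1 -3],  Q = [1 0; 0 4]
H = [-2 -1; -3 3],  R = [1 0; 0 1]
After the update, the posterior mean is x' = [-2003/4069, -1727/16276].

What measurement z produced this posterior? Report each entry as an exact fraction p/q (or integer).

x̄ = F·x = [-18, -6]
P̄ = F·P·Fᵀ + Q = [46 33; 33 41]
S = H·P̄·Hᵀ + R = [358 54; 54 190]
K = P̄·Hᵀ·S⁻¹ = [-5411/16276 -1803/16276; -10813/32552 7185/32552]
x' − x̄ = [71239/4069, 95929/16276] = K·y
y = (KᵀK)⁻¹·Kᵀ·(x' − x̄) = [-41, -35]
z = y + H·x̄ = [-41, -35] + [42, 36] = [1, 1]

z = [1, 1]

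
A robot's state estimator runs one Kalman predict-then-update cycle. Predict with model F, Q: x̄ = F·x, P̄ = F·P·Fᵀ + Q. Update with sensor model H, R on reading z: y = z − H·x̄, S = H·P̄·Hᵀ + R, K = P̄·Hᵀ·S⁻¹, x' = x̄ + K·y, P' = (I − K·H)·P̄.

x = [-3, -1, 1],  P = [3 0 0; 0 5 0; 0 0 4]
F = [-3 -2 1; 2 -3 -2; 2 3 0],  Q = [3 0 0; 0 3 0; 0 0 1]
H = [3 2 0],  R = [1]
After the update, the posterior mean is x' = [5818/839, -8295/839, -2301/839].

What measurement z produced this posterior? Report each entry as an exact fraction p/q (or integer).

z = [1]

x̄ = F·x = [12, -5, -9]
P̄ = F·P·Fᵀ + Q = [54 4 -48; 4 76 -33; -48 -33 58]
S = H·P̄·Hᵀ + R = [839]
K = P̄·Hᵀ·S⁻¹ = [170/839; 164/839; -210/839]
x' − x̄ = [-4250/839, -4100/839, 5250/839] = K·y
y = (KᵀK)⁻¹·Kᵀ·(x' − x̄) = [-25]
z = y + H·x̄ = [-25] + [26] = [1]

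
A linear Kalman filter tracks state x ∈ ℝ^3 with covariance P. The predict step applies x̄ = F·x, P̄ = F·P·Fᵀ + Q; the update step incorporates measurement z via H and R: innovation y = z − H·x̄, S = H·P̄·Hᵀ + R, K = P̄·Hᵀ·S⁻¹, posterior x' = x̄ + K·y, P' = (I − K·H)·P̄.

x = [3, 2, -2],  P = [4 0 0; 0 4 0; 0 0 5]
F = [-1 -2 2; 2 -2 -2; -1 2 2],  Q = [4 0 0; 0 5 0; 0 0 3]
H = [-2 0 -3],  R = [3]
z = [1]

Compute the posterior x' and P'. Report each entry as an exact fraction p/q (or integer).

x̄ = F·x = [-11, 6, -3]
P̄ = F·P·Fᵀ + Q = [44 -12 8; -12 57 -44; 8 -44 43]
y = z − H·x̄ = [-30]
S = H·P̄·Hᵀ + R = [662]
K = P̄·Hᵀ·S⁻¹ = [-56/331; 78/331; -145/662]
x' = x̄ + K·y = [-1961/331, -354/331, 1182/331]
P' = (I − K·H)·P̄ = [8292/331 4764/331 -5472/331; 4764/331 6699/331 -3254/331; -5472/331 -3254/331 7441/662]

x' = [-1961/331, -354/331, 1182/331]
P' = [8292/331 4764/331 -5472/331; 4764/331 6699/331 -3254/331; -5472/331 -3254/331 7441/662]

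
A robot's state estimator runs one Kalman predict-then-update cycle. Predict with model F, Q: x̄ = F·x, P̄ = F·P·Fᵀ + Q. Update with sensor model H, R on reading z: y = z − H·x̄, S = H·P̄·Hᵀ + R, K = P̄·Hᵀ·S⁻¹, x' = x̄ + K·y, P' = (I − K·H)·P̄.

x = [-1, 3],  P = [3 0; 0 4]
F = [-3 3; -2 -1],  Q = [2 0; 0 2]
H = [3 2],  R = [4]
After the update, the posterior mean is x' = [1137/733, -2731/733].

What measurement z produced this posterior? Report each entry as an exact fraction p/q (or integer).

z = [-3]

x̄ = F·x = [12, -1]
P̄ = F·P·Fᵀ + Q = [65 6; 6 18]
S = H·P̄·Hᵀ + R = [733]
K = P̄·Hᵀ·S⁻¹ = [207/733; 54/733]
x' − x̄ = [-7659/733, -1998/733] = K·y
y = (KᵀK)⁻¹·Kᵀ·(x' − x̄) = [-37]
z = y + H·x̄ = [-37] + [34] = [-3]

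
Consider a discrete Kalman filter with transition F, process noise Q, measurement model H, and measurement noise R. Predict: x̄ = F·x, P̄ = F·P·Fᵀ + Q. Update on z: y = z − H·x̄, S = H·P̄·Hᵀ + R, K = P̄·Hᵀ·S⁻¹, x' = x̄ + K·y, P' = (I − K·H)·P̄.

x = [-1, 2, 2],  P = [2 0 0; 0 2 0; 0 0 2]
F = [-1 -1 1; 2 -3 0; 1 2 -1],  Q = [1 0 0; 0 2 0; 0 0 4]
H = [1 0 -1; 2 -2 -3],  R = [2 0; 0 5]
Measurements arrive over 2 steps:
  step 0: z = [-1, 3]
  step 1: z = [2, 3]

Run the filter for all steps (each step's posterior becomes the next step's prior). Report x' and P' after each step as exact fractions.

step 0: x̄ = F·x = [1, -8, 1]
step 0: P̄ = F·P·Fᵀ + Q = [7 2 -8; 2 28 -8; -8 -8 16]
step 0: y = z − H·x̄ = [-1, -12]
step 0: S = H·P̄·Hᵀ + R = [41 82; 82 273]
step 0: K = P̄·Hᵀ·S⁻¹ = [1307/4469 4/109; 5026/4469 -48/109; -24/41 0]
step 0: x' = x̄ + K·y = [1194/4469, -17162/4469, 65/41]
step 0: P' = (I − K·H)·P̄ = [6102/4469 460/4469 32/41; 460/4469 19768/4469 -88/41; 32/41 -88/41 80/41]
step 1: x̄ = F·x = [23053/4469, 1314/109, -40215/4469]
step 1: P̄ = F·P·Fᵀ + Q = [52187/4469 2032/109 -77538/4469; 2032/109 5018/109 -3456/109; -77538/4469 -3456/109 145002/4469]
step 1: y = z − H·x̄ = [-54330/4469, -45596/4469]
step 1: S = H·P̄·Hᵀ + R = [361203/4469 477054/4469; 477054/4469 922671/4469]
step 1: K = P̄·Hᵀ·S⁻¹ = [318413/875919 -8698/2627757; 274904/238887 -286412/716661; -489160/875919 -114710/2627757]
step 1: x' = x̄ + K·y = [2030911/2627757, 1535474/716661, -4635655/2627757]
step 1: P' = (I − K·H)·P̄ = [365436/291973 113000/238887 459482/875919; 113000/238887 274606/65151 -436808/238887; 459482/875919 -436808/238887 1437802/875919]

step 0: x' = [1194/4469, -17162/4469, 65/41], P' = [6102/4469 460/4469 32/41; 460/4469 19768/4469 -88/41; 32/41 -88/41 80/41]
step 1: x' = [2030911/2627757, 1535474/716661, -4635655/2627757], P' = [365436/291973 113000/238887 459482/875919; 113000/238887 274606/65151 -436808/238887; 459482/875919 -436808/238887 1437802/875919]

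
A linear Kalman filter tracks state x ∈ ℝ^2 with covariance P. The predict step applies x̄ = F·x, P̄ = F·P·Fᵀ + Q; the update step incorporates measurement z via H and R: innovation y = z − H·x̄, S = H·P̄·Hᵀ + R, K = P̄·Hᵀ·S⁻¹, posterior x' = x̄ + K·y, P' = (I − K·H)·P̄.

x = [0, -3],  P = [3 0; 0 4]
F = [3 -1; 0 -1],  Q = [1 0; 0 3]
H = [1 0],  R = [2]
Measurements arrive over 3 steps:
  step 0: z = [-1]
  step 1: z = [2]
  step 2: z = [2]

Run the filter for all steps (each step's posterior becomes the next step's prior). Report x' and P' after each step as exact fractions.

step 0: x' = [-13/17, 43/17], P' = [32/17 4/17; 4/17 111/17]
step 1: x' = [310/213, -67/71], P' = [392/213 33/71; 33/71 1161/142]
step 2: x' = [8026/3543, 52/1181], P' = [6518/3543 642/1181; 642/1181 11022/1181]

step 0: x̄ = F·x = [3, 3]
step 0: P̄ = F·P·Fᵀ + Q = [32 4; 4 7]
step 0: y = z − H·x̄ = [-4]
step 0: S = H·P̄·Hᵀ + R = [34]
step 0: K = P̄·Hᵀ·S⁻¹ = [16/17; 2/17]
step 0: x' = x̄ + K·y = [-13/17, 43/17]
step 0: P' = (I − K·H)·P̄ = [32/17 4/17; 4/17 111/17]
step 1: x̄ = F·x = [-82/17, -43/17]
step 1: P̄ = F·P·Fᵀ + Q = [392/17 99/17; 99/17 162/17]
step 1: y = z − H·x̄ = [116/17]
step 1: S = H·P̄·Hᵀ + R = [426/17]
step 1: K = P̄·Hᵀ·S⁻¹ = [196/213; 33/142]
step 1: x' = x̄ + K·y = [310/213, -67/71]
step 1: P' = (I − K·H)·P̄ = [392/213 33/71; 33/71 1161/142]
step 2: x̄ = F·x = [377/71, 67/71]
step 2: P̄ = F·P·Fᵀ + Q = [3259/142 963/142; 963/142 1587/142]
step 2: y = z − H·x̄ = [-235/71]
step 2: S = H·P̄·Hᵀ + R = [3543/142]
step 2: K = P̄·Hᵀ·S⁻¹ = [3259/3543; 321/1181]
step 2: x' = x̄ + K·y = [8026/3543, 52/1181]
step 2: P' = (I − K·H)·P̄ = [6518/3543 642/1181; 642/1181 11022/1181]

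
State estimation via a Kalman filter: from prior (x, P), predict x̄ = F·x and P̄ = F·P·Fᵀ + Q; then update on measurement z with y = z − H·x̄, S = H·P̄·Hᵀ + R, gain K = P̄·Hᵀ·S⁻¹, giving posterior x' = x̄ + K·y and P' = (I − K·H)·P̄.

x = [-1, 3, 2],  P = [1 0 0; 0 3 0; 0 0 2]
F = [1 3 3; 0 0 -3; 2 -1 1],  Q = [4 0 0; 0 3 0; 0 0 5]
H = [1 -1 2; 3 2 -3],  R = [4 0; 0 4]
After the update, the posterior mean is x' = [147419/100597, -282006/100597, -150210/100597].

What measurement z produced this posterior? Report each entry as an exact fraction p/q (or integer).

x̄ = F·x = [14, -6, -3]
P̄ = F·P·Fᵀ + Q = [50 -18 -1; -18 21 -6; -1 -6 14]
S = H·P̄·Hᵀ + R = [187 -3; -3 538]
K = P̄·Hᵀ·S⁻¹ = [35859/100597 22077/100597; -27420/100597 969/100597; 17583/100597 -10560/100597]
x' − x̄ = [-1260939/100597, 321576/100597, 151581/100597] = K·y
y = (KᵀK)⁻¹·Kᵀ·(x' − x̄) = [-13, -36]
z = y + H·x̄ = [-13, -36] + [14, 39] = [1, 3]

z = [1, 3]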